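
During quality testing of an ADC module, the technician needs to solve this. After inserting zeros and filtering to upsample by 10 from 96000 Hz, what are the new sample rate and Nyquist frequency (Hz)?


Step 1 — output sample rate after interpolation by L:
fs_out = L * fs_in = 10 * 96000 = 960000 Hz

Step 2 — Nyquist frequency of the output stream:
f_Nyq = fs_out / 2 = 960000 / 2 = 480000.0 Hz

fs_out = 960000 Hz; f_Nyquist = 480000.0 Hz


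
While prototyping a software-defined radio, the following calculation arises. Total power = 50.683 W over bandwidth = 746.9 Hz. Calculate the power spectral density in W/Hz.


Power spectral density:
PSD = P / BW
    = 50.683 / 746.9
    = 0.06785781 W/Hz

0.06785781 W/Hz


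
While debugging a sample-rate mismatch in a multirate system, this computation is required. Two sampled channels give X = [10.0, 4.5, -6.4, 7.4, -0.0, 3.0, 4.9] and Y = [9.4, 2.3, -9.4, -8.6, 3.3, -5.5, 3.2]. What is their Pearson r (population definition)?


Pearson correlation coefficient (population):
r = cov(X,Y) / (std(X) * std(Y))
Mean X = 3.3429, Mean Y = -0.7571
Cov(X,Y) = 16.823878
Std(X) = 4.939016, Std(Y) = 6.582847
r = 0.5175

0.5175


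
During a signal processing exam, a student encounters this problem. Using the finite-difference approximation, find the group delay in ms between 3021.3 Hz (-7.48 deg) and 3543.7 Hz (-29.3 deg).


Group delay from phase difference:
tau = -d(phi)/d(omega)
d(phi) = -21.82 deg = -0.380831 rad
d(omega) = 2*pi*(3543.7 - 3021.3) = 3282.336 rad/s
tau = -(-0.380831) / 3282.336
    = 0.116 ms

0.116 ms


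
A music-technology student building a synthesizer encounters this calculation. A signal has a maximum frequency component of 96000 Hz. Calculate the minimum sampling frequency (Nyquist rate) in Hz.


The Nyquist rate is twice the maximum frequency component.
fs_min = 2 * fmax
      = 2 * 96000
      = 192000 Hz

192000


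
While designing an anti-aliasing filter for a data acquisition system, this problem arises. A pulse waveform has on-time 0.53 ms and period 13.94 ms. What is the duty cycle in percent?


Duty cycle as a percentage:
DC = (t_on / T) * 100
   = (0.53 / 13.94) * 100
   = 0.03802 * 100
   = 3.8 %

3.8 %


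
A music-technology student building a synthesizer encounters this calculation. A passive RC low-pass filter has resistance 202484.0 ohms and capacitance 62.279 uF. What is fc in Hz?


Cutoff frequency of a first-order RC filter:
fc = 1 / (2 * pi * R * C)
C = 62.279 uF = 6.2279e-05 F
fc = 1 / (2 * pi * 202484.0 * 6.2279e-05)
   = 1 / 79.234114825568
   = 0.012621 Hz

0.012621 Hz


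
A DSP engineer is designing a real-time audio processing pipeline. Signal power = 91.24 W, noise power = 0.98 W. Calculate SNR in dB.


SNR in decibels:
SNR = 10 * log10(Ps / Pn)
    = 10 * log10(91.24 / 0.98)
    = 10 * log10(93.102)
    = 10 * 1.969
    = 19.69 dB

19.69 dB


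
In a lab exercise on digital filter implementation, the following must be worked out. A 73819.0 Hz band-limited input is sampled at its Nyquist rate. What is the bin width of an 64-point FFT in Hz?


Step 1 — Nyquist sampling rate:
fs = 2 * fmax = 2 * 73819.0 = 147638.0 Hz

Step 2 — DFT bin spacing:
df = fs / N = 147638.0 / 64 = 2306.8438 Hz

2306.8438 Hz


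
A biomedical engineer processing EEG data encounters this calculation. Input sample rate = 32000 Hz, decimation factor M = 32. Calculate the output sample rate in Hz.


Decimation reduces the sample rate:
fs_out = fs_in / M
       = 32000 / 32
       = 1000.0 Hz

1000.0 Hz


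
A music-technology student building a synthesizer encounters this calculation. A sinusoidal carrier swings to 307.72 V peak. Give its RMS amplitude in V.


RMS voltage for a sinusoidal waveform:
V_rms = V_peak / sqrt(2)
      = 307.72 / 1.414214
      = 217.591 V

217.591 V


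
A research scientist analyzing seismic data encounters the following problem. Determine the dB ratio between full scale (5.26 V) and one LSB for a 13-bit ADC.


Dynamic range from full-scale to LSB:
V_min = V_max / 2^bits = 5.26 / 2^13
DR = 20 * log10(V_max / V_min)
   = 20 * log10(2^13)
   = 20 * 13 * log10(2)
   = 78.27 dB

78.27 dB


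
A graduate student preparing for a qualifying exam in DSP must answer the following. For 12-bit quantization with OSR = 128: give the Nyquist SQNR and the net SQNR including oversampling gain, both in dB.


Step 1 — baseline SQNR at Nyquist:
SQNR_base = 6.02*N + 1.76
          = 6.02*12 + 1.76
          = 74.0 dB

Step 2 — oversampling processing gain:
G = 10*log10(OSR) = 10*log10(128) = 21.07 dB

Step 3 — total:
SQNR_total = 74.0 + 21.07 = 95.07 dB

Base SQNR = 74.0 dB; oversampled SQNR = 95.07 dB


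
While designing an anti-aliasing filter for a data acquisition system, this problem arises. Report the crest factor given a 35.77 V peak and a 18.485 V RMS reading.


Crest factor is the ratio of peak to RMS:
CF = V_peak / V_rms
   = 35.77 / 18.485
   = 1.9351

1.9351


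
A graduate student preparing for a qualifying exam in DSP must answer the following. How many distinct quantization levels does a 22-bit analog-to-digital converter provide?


Number of quantization levels = 2^N
= 2^22
= 4194304

4194304


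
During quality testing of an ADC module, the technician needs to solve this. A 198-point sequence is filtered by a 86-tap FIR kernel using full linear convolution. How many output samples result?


Linear convolution output length:
L = N + M - 1
  = 198 + 86 - 1
  = 283 samples

283


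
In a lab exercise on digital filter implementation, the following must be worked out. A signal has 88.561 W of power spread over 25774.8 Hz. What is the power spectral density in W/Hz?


Power spectral density:
PSD = P / BW
    = 88.561 / 25774.8
    = 0.00343595 W/Hz

0.00343595 W/Hz


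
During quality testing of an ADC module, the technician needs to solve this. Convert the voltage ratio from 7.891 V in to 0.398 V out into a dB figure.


Voltage gain in dB:
G = 20 * log10(Vout / Vin)
  = 20 * log10(0.398 / 7.891)
  = 20 * log10(0.050437)
  = 20 * -1.297249
  = -25.94 dB

-25.94 dB


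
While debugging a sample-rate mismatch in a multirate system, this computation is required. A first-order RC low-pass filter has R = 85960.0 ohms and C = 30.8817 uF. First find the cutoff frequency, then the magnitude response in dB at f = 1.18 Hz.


Step 1 — cutoff frequency:
fc = 1 / (2*pi*R*C)
C = 30.8817 uF = 3.08817e-05 F
fc = 1 / (2*pi*85960.0*3.08817e-05)
   = 0.0599546 Hz

Step 2 — magnitude at f = 1.18 Hz:
|H(f)| = 1 / sqrt(1 + (f/fc)^2)
f/fc = 1.18 / 0.0599546 = 19.681559
|H| = 1 / sqrt(1 + 387.363765) = 0.0507435
|H|_dB = 20*log10(0.0507435) = -25.89 dB

fc = 0.0599546 Hz; |H(1.18 Hz)| = -25.89 dB


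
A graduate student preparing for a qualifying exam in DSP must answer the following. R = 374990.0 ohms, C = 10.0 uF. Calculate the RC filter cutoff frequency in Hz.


Cutoff frequency of a first-order RC filter:
fc = 1 / (2 * pi * R * C)
C = 10.0 uF = 1e-05 F
fc = 1 / (2 * pi * 374990.0 * 1e-05)
   = 1 / 23.561316583393
   = 0.042442 Hz

0.042442 Hz


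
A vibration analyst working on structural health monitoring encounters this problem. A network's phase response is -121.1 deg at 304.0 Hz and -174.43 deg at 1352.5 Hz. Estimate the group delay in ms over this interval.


Group delay from phase difference:
tau = -d(phi)/d(omega)
d(phi) = -53.33 deg = -0.930784 rad
d(omega) = 2*pi*(1352.5 - 304.0) = 6587.9198 rad/s
tau = -(-0.930784) / 6587.9198
    = 0.1413 ms

0.1413 ms


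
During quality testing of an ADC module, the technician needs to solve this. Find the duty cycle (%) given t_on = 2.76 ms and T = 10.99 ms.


Duty cycle as a percentage:
DC = (t_on / T) * 100
   = (2.76 / 10.99) * 100
   = 0.251137 * 100
   = 25.11 %

25.11 %


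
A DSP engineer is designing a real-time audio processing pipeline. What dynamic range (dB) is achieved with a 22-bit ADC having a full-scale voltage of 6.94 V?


Dynamic range from full-scale to LSB:
V_min = V_max / 2^bits = 6.94 / 2^22
DR = 20 * log10(V_max / V_min)
   = 20 * log10(2^22)
   = 20 * 22 * log10(2)
   = 132.45 dB

132.45 dB


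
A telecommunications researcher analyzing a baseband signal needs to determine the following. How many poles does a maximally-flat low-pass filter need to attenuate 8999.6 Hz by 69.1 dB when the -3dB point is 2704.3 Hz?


Butterworth filter order formula:
n = log10(10^(A/10) - 1) / (2 * log10(f_stop/f_pass))
10^(69.1/10) - 1 = 8128304.1616
f_stop/f_pass = 8999.6 / 2704.3 = 3.3279
n = 6.6166 -> ceil = 7

7


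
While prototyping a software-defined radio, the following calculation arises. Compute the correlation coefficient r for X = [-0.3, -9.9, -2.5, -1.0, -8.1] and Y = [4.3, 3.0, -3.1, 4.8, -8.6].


Pearson correlation coefficient (population):
r = cov(X,Y) / (std(X) * std(Y))
Mean X = -4.36, Mean Y = 0.08
Cov(X,Y) = 8.6728
Std(X) = 3.89646, Std(Y) = 5.178185
r = 0.4298

0.4298


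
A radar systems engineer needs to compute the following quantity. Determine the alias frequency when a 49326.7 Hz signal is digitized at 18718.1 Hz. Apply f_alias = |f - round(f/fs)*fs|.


Compute the nearest integer multiple of fs to the signal:
n = round(49326.7 / 18718.1) = 3
f_alias = |49326.7 - 3 * 18718.1|
        = |49326.7 - 56154.3|
        = 6827.6 Hz

6827.6


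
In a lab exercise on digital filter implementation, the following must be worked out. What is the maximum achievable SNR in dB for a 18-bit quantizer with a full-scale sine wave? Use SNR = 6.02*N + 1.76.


Theoretical SNR for a full-scale sinusoid:
SNR = 6.02 * N + 1.76
    = 6.02 * 18 + 1.76
    = 108.36 + 1.76
    = 110.12 dB

110.12 dB


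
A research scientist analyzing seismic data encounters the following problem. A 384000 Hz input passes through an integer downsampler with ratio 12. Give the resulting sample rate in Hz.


Decimation reduces the sample rate:
fs_out = fs_in / M
       = 384000 / 12
       = 32000.0 Hz

32000.0 Hz


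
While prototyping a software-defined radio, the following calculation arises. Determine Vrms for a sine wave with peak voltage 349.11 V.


RMS voltage for a sinusoidal waveform:
V_rms = V_peak / sqrt(2)
      = 349.11 / 1.414214
      = 246.858 V

246.858 V


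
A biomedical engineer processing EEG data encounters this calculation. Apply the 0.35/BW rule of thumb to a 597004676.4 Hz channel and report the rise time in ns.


Rise time from bandwidth relationship:
tr = 0.35 / BW
   = 0.35 / 597004676.4
   = 5.862600643e-10 s
   = 0.5863 ns

0.5863 ns


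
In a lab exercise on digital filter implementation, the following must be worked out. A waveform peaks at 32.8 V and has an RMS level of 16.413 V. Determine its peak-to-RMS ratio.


Crest factor is the ratio of peak to RMS:
CF = V_peak / V_rms
   = 32.8 / 16.413
   = 1.9984

1.9984


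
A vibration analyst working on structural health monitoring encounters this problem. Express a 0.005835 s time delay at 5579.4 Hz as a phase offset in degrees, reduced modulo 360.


Phase shift from frequency and time delay:
phi = 360 * f * t_delay
    = 360 * 5579.4 * 0.005835
    = 11720.09 degrees
    mod 360 = 200.09 degrees

200.09 degrees


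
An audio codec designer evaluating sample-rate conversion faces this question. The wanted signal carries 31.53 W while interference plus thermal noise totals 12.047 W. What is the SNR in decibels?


SNR in decibels:
SNR = 10 * log10(Ps / Pn)
    = 10 * log10(31.53 / 12.047)
    = 10 * log10(2.6172)
    = 10 * 0.4178
    = 4.18 dB

4.18 dB


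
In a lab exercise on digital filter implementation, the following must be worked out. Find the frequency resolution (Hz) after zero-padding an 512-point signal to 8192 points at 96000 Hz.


Frequency resolution after zero-padding:
N_padded = 512 * 16 = 8192
df = fs / N_padded
   = 96000 / 8192
   = 11.7188 Hz

11.7188 Hz


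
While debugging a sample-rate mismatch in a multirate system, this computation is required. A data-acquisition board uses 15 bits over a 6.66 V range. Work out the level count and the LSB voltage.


Step 1 — number of quantization levels:
L = 2^N = 2^15 = 32768

Step 2 — LSB step size:
delta = Vfs / L
      = 6.66 / 32768
      = 0.00020325 V

Levels = 32768; step size = 0.00020325 V


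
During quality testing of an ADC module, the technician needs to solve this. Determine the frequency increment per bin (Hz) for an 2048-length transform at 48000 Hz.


DFT frequency resolution:
df = fs / N
   = 48000 / 2048
   = 23.4375 Hz

23.4375 Hz


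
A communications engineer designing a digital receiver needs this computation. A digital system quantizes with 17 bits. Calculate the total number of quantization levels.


Number of quantization levels = 2^N
= 2^17
= 131072

131072


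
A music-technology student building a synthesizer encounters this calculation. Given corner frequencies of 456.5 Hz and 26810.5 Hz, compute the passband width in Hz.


Bandwidth is the difference of -3dB frequencies:
BW = f_high - f_low
   = 26810.5 - 456.5
   = 26354.0 Hz

26354.0 Hz


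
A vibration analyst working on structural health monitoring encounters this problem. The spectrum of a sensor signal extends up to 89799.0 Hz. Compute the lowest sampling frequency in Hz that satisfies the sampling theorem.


The Nyquist rate is twice the maximum frequency component.
fs_min = 2 * fmax
      = 2 * 89799.0
      = 179598.0 Hz

179598.0


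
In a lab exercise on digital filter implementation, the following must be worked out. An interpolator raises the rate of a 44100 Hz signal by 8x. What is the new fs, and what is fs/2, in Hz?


Step 1 — output sample rate after interpolation by L:
fs_out = L * fs_in = 8 * 44100 = 352800 Hz

Step 2 — Nyquist frequency of the output stream:
f_Nyq = fs_out / 2 = 352800 / 2 = 176400.0 Hz

fs_out = 352800 Hz; f_Nyquist = 176400.0 Hz


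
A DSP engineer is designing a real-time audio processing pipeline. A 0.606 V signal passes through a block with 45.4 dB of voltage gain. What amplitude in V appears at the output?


Output voltage from dB gain:
V_out = V_in * 10^(gain_dB / 20)
      = 0.606 * 10^(45.4 / 20)
      = 0.606 * 186.208714
      = 112.8425 V

112.8425 V


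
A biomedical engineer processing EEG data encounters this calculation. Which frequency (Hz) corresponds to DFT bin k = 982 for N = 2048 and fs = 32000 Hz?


Frequency of DFT bin k:
f_k = k * fs / N
    = 982 * 32000 / 2048
    = 31424000 / 2048
    = 15343.75 Hz

15343.75 Hz


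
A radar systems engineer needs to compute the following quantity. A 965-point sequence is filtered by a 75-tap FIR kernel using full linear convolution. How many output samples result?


Linear convolution output length:
L = N + M - 1
  = 965 + 75 - 1
  = 1039 samples

1039


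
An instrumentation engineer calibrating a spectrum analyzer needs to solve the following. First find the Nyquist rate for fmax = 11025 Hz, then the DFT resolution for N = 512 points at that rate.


Step 1 — Nyquist sampling rate:
fs = 2 * fmax = 2 * 11025 = 22050 Hz

Step 2 — DFT bin spacing:
df = fs / N = 22050 / 512 = 43.0664 Hz

43.0664 Hz


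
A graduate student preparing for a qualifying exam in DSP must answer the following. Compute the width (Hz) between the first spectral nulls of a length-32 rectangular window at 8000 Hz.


Main lobe width for a rectangular window:
Width = 2 * fs / N
      = 2 * 8000 / 32
      = 16000 / 32
      = 500.0 Hz

500.0 Hz


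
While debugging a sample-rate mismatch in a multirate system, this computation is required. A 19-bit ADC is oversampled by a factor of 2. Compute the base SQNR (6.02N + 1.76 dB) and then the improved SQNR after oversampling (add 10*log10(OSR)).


Step 1 — baseline SQNR at Nyquist:
SQNR_base = 6.02*N + 1.76
          = 6.02*19 + 1.76
          = 116.14 dB

Step 2 — oversampling processing gain:
G = 10*log10(OSR) = 10*log10(2) = 3.01 dB

Step 3 — total:
SQNR_total = 116.14 + 3.01 = 119.15 dB

Base SQNR = 116.14 dB; oversampled SQNR = 119.15 dB


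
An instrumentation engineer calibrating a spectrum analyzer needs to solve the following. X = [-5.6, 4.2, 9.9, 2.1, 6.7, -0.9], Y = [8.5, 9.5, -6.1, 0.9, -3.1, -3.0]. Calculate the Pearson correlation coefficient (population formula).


Pearson correlation coefficient (population):
r = cov(X,Y) / (std(X) * std(Y))
Mean X = 2.7333, Mean Y = 1.1167
Cov(X,Y) = -17.097222
Std(X) = 5.038077, Std(Y) = 5.939253
r = -0.5714

-0.5714


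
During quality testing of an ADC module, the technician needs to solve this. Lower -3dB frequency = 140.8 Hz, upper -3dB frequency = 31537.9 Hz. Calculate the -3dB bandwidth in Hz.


Bandwidth is the difference of -3dB frequencies:
BW = f_high - f_low
   = 31537.9 - 140.8
   = 31397.1 Hz

31397.1 Hz


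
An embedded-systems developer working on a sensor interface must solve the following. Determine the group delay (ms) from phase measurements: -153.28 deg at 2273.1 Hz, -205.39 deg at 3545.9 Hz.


Group delay from phase difference:
tau = -d(phi)/d(omega)
d(phi) = -52.11 deg = -0.909491 rad
d(omega) = 2*pi*(3545.9 - 2273.1) = 7997.2383 rad/s
tau = -(-0.909491) / 7997.2383
    = 0.1137 ms

0.1137 ms


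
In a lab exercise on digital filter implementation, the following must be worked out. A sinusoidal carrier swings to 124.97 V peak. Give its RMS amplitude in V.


RMS voltage for a sinusoidal waveform:
V_rms = V_peak / sqrt(2)
      = 124.97 / 1.414214
      = 88.367 V

88.367 V


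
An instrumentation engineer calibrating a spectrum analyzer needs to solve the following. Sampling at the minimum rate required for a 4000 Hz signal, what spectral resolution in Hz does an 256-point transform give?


Step 1 — Nyquist sampling rate:
fs = 2 * fmax = 2 * 4000 = 8000 Hz

Step 2 — DFT bin spacing:
df = fs / N = 8000 / 256 = 31.25 Hz

31.25 Hz


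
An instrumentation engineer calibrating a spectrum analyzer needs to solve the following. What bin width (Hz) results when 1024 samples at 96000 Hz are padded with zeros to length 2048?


Frequency resolution after zero-padding:
N_padded = 1024 * 2 = 2048
df = fs / N_padded
   = 96000 / 2048
   = 46.875 Hz

46.875 Hz


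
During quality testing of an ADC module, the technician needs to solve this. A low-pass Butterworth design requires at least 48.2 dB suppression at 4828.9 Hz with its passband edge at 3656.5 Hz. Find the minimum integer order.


Butterworth filter order formula:
n = log10(10^(A/10) - 1) / (2 * log10(f_stop/f_pass))
10^(48.2/10) - 1 = 66068.3448
f_stop/f_pass = 4828.9 / 3656.5 = 1.3206
n = 19.9532 -> ceil = 20

20


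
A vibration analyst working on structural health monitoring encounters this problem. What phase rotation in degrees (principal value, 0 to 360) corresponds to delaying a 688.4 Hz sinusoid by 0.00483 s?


Phase shift from frequency and time delay:
phi = 360 * f * t_delay
    = 360 * 688.4 * 0.00483
    = 1196.99 degrees
    mod 360 = 116.99 degrees

116.99 degrees


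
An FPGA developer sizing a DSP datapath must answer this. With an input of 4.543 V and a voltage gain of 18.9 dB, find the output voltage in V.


Output voltage from dB gain:
V_out = V_in * 10^(gain_dB / 20)
      = 4.543 * 10^(18.9 / 20)
      = 4.543 * 8.810489
      = 40.0261 V

40.0261 V


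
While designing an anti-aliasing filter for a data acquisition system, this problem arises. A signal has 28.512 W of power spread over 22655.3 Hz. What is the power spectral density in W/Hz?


Power spectral density:
PSD = P / BW
    = 28.512 / 22655.3
    = 0.00125851 W/Hz

0.00125851 W/Hz


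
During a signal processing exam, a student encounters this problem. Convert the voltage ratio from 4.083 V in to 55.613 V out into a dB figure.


Voltage gain in dB:
G = 20 * log10(Vout / Vin)
  = 20 * log10(55.613 / 4.083)
  = 20 * log10(13.620622)
  = 20 * 1.134197
  = 22.68 dB

22.68 dB


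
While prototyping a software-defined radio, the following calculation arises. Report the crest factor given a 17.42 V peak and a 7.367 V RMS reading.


Crest factor is the ratio of peak to RMS:
CF = V_peak / V_rms
   = 17.42 / 7.367
   = 2.3646

2.3646


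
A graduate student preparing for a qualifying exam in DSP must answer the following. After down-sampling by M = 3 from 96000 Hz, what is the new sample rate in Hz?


Decimation reduces the sample rate:
fs_out = fs_in / M
       = 96000 / 3
       = 32000.0 Hz

32000.0 Hz


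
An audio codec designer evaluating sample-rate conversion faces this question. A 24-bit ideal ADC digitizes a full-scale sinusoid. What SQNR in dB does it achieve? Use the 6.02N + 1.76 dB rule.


Theoretical SNR for a full-scale sinusoid:
SNR = 6.02 * N + 1.76
    = 6.02 * 24 + 1.76
    = 144.48 + 1.76
    = 146.24 dB

146.24 dB


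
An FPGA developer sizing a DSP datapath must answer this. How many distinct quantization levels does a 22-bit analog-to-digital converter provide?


Number of quantization levels = 2^N
= 2^22
= 4194304

4194304


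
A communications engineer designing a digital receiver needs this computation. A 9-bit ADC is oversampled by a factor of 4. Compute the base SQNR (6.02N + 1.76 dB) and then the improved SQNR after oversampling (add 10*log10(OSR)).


Step 1 — baseline SQNR at Nyquist:
SQNR_base = 6.02*N + 1.76
          = 6.02*9 + 1.76
          = 55.94 dB

Step 2 — oversampling processing gain:
G = 10*log10(OSR) = 10*log10(4) = 6.02 dB

Step 3 — total:
SQNR_total = 55.94 + 6.02 = 61.96 dB

Base SQNR = 55.94 dB; oversampled SQNR = 61.96 dB


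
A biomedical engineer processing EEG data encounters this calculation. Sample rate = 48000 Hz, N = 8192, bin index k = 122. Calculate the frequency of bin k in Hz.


Frequency of DFT bin k:
f_k = k * fs / N
    = 122 * 48000 / 8192
    = 5856000 / 8192
    = 714.844 Hz

714.844 Hz


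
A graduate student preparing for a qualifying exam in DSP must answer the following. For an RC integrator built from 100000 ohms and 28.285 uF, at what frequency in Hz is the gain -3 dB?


Cutoff frequency of a first-order RC filter:
fc = 1 / (2 * pi * R * C)
C = 28.285 uF = 2.8285e-05 F
fc = 1 / (2 * pi * 100000 * 2.8285e-05)
   = 1 / 17.771989641357
   = 0.056268 Hz

0.056268 Hz


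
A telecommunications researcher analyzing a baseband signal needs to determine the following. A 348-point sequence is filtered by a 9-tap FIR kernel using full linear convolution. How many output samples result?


Linear convolution output length:
L = N + M - 1
  = 348 + 9 - 1
  = 356 samples

356


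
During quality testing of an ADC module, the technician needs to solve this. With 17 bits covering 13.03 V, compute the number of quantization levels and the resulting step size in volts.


Step 1 — number of quantization levels:
L = 2^N = 2^17 = 131072

Step 2 — LSB step size:
delta = Vfs / L
      = 13.03 / 131072
      = 9.941e-05 V

Levels = 131072; step size = 9.941e-05 V


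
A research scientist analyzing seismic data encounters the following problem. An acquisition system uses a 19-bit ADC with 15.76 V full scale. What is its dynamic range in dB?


Dynamic range from full-scale to LSB:
V_min = V_max / 2^bits = 15.76 / 2^19
DR = 20 * log10(V_max / V_min)
   = 20 * log10(2^19)
   = 20 * 19 * log10(2)
   = 114.39 dB

114.39 dB


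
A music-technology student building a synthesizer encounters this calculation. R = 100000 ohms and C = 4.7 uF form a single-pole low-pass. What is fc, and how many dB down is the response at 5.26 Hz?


Step 1 — cutoff frequency:
fc = 1 / (2*pi*R*C)
C = 4.7 uF = 4.7e-06 F
fc = 1 / (2*pi*100000*4.7e-06)
   = 0.338628 Hz

Step 2 — magnitude at f = 5.26 Hz:
|H(f)| = 1 / sqrt(1 + (f/fc)^2)
f/fc = 5.26 / 0.338628 = 15.53327
|H| = 1 / sqrt(1 + 241.282477) = 0.064245
|H|_dB = 20*log10(0.064245) = -23.84 dB

fc = 0.338628 Hz; |H(5.26 Hz)| = -23.84 dB


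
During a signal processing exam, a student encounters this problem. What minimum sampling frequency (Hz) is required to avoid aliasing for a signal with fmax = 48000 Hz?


The Nyquist rate is twice the maximum frequency component.
fs_min = 2 * fmax
      = 2 * 48000
      = 96000 Hz

96000


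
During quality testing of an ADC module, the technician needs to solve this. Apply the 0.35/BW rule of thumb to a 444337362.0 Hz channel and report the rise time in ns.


Rise time from bandwidth relationship:
tr = 0.35 / BW
   = 0.35 / 444337362.0
   = 7.876897824e-10 s
   = 0.7877 ns

0.7877 ns


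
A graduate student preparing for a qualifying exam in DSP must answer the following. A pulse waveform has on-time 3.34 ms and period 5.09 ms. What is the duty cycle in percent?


Duty cycle as a percentage:
DC = (t_on / T) * 100
   = (3.34 / 5.09) * 100
   = 0.656189 * 100
   = 65.62 %

65.62 %


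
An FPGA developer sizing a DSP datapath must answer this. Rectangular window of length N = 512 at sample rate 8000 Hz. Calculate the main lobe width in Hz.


Main lobe width for a rectangular window:
Width = 2 * fs / N
      = 2 * 8000 / 512
      = 16000 / 512
      = 31.25 Hz

31.25 Hz


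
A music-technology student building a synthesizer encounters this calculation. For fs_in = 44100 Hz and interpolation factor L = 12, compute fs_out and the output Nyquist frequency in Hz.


Step 1 — output sample rate after interpolation by L:
fs_out = L * fs_in = 12 * 44100 = 529200 Hz

Step 2 — Nyquist frequency of the output stream:
f_Nyq = fs_out / 2 = 529200 / 2 = 264600.0 Hz

fs_out = 529200 Hz; f_Nyquist = 264600.0 Hz


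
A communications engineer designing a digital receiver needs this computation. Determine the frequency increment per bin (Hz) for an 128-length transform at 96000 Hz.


DFT frequency resolution:
df = fs / N
   = 96000 / 128
   = 750.0 Hz

750.0 Hz


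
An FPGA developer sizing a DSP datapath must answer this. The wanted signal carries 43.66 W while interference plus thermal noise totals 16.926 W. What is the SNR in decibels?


SNR in decibels:
SNR = 10 * log10(Ps / Pn)
    = 10 * log10(43.66 / 16.926)
    = 10 * log10(2.5795)
    = 10 * 0.4115
    = 4.12 dB

4.12 dB


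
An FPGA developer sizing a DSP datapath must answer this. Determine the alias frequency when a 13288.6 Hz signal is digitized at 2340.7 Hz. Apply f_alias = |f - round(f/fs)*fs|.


Compute the nearest integer multiple of fs to the signal:
n = round(13288.6 / 2340.7) = 6
f_alias = |13288.6 - 6 * 2340.7|
        = |13288.6 - 14044.2|
        = 755.6 Hz

755.6


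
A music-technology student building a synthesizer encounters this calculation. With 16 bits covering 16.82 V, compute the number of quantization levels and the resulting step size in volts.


Step 1 — number of quantization levels:
L = 2^N = 2^16 = 65536

Step 2 — LSB step size:
delta = Vfs / L
      = 16.82 / 65536
      = 0.00025665 V

Levels = 65536; step size = 0.00025665 V


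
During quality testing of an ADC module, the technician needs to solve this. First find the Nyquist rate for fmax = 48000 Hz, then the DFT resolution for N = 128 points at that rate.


Step 1 — Nyquist sampling rate:
fs = 2 * fmax = 2 * 48000 = 96000 Hz

Step 2 — DFT bin spacing:
df = fs / N = 96000 / 128 = 750.0 Hz

750.0 Hz


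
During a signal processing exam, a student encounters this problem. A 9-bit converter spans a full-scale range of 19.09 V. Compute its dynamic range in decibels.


Dynamic range from full-scale to LSB:
V_min = V_max / 2^bits = 19.09 / 2^9
DR = 20 * log10(V_max / V_min)
   = 20 * log10(2^9)
   = 20 * 9 * log10(2)
   = 54.19 dB

54.19 dB


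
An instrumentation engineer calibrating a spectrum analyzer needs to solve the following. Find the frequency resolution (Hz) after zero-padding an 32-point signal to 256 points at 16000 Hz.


Frequency resolution after zero-padding:
N_padded = 32 * 8 = 256
df = fs / N_padded
   = 16000 / 256
   = 62.5 Hz

62.5 Hz


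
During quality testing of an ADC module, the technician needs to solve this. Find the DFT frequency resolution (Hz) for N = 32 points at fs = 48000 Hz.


DFT frequency resolution:
df = fs / N
   = 48000 / 32
   = 1500.0 Hz

1500.0 Hz


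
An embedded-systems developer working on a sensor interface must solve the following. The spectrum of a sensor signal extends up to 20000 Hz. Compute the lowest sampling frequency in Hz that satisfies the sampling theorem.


The Nyquist rate is twice the maximum frequency component.
fs_min = 2 * fmax
      = 2 * 20000
      = 40000 Hz

40000


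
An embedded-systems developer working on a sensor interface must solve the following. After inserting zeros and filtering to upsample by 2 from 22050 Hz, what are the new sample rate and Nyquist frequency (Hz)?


Step 1 — output sample rate after interpolation by L:
fs_out = L * fs_in = 2 * 22050 = 44100 Hz

Step 2 — Nyquist frequency of the output stream:
f_Nyq = fs_out / 2 = 44100 / 2 = 22050.0 Hz

fs_out = 44100 Hz; f_Nyquist = 22050.0 Hz


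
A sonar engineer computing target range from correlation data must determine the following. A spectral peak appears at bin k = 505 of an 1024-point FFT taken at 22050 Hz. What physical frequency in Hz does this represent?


Frequency of DFT bin k:
f_k = k * fs / N
    = 505 * 22050 / 1024
    = 11135250 / 1024
    = 10874.268 Hz

10874.268 Hz


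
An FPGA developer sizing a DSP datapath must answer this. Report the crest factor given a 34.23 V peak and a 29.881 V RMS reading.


Crest factor is the ratio of peak to RMS:
CF = V_peak / V_rms
   = 34.23 / 29.881
   = 1.1455

1.1455


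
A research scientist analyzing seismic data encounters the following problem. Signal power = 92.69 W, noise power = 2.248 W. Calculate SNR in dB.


SNR in decibels:
SNR = 10 * log10(Ps / Pn)
    = 10 * log10(92.69 / 2.248)
    = 10 * log10(41.2322)
    = 10 * 1.6152
    = 16.15 dB

16.15 dB


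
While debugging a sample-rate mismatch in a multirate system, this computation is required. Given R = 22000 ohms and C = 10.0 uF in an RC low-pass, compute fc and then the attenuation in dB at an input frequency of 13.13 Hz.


Step 1 — cutoff frequency:
fc = 1 / (2*pi*R*C)
C = 10.0 uF = 1e-05 F
fc = 1 / (2*pi*22000*1e-05)
   = 0.723432 Hz

Step 2 — magnitude at f = 13.13 Hz:
|H(f)| = 1 / sqrt(1 + (f/fc)^2)
f/fc = 13.13 / 0.723432 = 18.149598
|H| = 1 / sqrt(1 + 329.407908) = 0.0550142
|H|_dB = 20*log10(0.0550142) = -25.19 dB

fc = 0.723432 Hz; |H(13.13 Hz)| = -25.19 dB


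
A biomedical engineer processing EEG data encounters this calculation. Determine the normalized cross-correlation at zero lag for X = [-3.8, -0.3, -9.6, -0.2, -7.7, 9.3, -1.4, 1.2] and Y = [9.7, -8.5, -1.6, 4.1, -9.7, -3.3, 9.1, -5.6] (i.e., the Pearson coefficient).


Pearson correlation coefficient (population):
r = cov(X,Y) / (std(X) * std(Y))
Mean X = -1.5625, Mean Y = -0.725
Cov(X,Y) = -0.536562
Std(X) = 5.435747, Std(Y) = 7.076855
r = -0.0139

-0.0139


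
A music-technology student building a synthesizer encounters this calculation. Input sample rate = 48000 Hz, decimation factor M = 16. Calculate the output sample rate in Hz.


Decimation reduces the sample rate:
fs_out = fs_in / M
       = 48000 / 16
       = 3000.0 Hz

3000.0 Hz


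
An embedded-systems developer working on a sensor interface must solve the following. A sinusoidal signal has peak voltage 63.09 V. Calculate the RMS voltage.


RMS voltage for a sinusoidal waveform:
V_rms = V_peak / sqrt(2)
      = 63.09 / 1.414214
      = 44.611 V

44.611 V


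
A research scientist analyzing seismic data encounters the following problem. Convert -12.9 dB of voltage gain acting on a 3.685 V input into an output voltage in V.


Output voltage from dB gain:
V_out = V_in * 10^(gain_dB / 20)
      = 3.685 * 10^(-12.9 / 20)
      = 3.685 * 0.226464
      = 0.8345 V

0.8345 V


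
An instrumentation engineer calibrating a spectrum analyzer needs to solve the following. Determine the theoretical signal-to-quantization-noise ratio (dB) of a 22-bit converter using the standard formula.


Theoretical SNR for a full-scale sinusoid:
SNR = 6.02 * N + 1.76
    = 6.02 * 22 + 1.76
    = 132.44 + 1.76
    = 134.2 dB

134.2 dB


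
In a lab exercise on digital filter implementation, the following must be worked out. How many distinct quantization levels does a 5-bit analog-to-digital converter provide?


Number of quantization levels = 2^N
= 2^5
= 32

32


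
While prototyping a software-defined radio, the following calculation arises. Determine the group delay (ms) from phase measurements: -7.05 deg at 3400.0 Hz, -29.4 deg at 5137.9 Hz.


Group delay from phase difference:
tau = -d(phi)/d(omega)
d(phi) = -22.35 deg = -0.390081 rad
d(omega) = 2*pi*(5137.9 - 3400.0) = 10919.5477 rad/s
tau = -(-0.390081) / 10919.5477
    = 0.0357 ms

0.0357 ms


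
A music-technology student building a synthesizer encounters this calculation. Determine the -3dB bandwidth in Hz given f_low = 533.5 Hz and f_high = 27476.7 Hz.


Bandwidth is the difference of -3dB frequencies:
BW = f_high - f_low
   = 27476.7 - 533.5
   = 26943.2 Hz

26943.2 Hz


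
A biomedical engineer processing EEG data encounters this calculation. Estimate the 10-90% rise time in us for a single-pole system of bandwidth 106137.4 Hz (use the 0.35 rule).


Rise time from bandwidth relationship:
tr = 0.35 / BW
   = 0.35 / 106137.4
   = 3.29761234e-06 s
   = 3.2976 us

3.2976 us


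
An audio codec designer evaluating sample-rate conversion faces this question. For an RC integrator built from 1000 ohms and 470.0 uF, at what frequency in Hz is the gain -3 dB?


Cutoff frequency of a first-order RC filter:
fc = 1 / (2 * pi * R * C)
C = 470.0 uF = 0.00047 F
fc = 1 / (2 * pi * 1000 * 0.00047)
   = 1 / 2.9530970943744
   = 0.338628 Hz

0.338628 Hz


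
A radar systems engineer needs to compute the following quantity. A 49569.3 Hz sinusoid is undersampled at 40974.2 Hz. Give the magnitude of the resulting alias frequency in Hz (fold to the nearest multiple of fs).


Compute the nearest integer multiple of fs to the signal:
n = round(49569.3 / 40974.2) = 1
f_alias = |49569.3 - 1 * 40974.2|
        = |49569.3 - 40974.2|
        = 8595.1 Hz

8595.1


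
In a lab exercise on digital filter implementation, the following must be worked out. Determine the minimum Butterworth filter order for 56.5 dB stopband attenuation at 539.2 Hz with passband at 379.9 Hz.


Butterworth filter order formula:
n = log10(10^(A/10) - 1) / (2 * log10(f_stop/f_pass))
10^(56.5/10) - 1 = 446682.5922
f_stop/f_pass = 539.2 / 379.9 = 1.4193
n = 18.5757 -> ceil = 19

19


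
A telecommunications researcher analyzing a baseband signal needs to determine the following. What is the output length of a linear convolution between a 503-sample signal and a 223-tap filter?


Linear convolution output length:
L = N + M - 1
  = 503 + 223 - 1
  = 725 samples

725


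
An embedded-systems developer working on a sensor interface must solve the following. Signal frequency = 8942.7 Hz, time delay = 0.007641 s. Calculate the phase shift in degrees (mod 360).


Phase shift from frequency and time delay:
phi = 360 * f * t_delay
    = 360 * 8942.7 * 0.007641
    = 24599.22 degrees
    mod 360 = 119.22 degrees

119.22 degrees


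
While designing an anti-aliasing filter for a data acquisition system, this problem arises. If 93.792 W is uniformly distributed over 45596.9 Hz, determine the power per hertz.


Power spectral density:
PSD = P / BW
    = 93.792 / 45596.9
    = 0.00205698 W/Hz

0.00205698 W/Hz


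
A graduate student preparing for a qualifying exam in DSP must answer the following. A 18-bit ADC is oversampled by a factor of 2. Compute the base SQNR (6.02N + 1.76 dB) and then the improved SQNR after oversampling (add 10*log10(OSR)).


Step 1 — baseline SQNR at Nyquist:
SQNR_base = 6.02*N + 1.76
          = 6.02*18 + 1.76
          = 110.12 dB

Step 2 — oversampling processing gain:
G = 10*log10(OSR) = 10*log10(2) = 3.01 dB

Step 3 — total:
SQNR_total = 110.12 + 3.01 = 113.13 dB

Base SQNR = 110.12 dB; oversampled SQNR = 113.13 dB


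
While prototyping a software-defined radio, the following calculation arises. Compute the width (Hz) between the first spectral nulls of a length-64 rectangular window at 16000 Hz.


Main lobe width for a rectangular window:
Width = 2 * fs / N
      = 2 * 16000 / 64
      = 32000 / 64
      = 500.0 Hz

500.0 Hz


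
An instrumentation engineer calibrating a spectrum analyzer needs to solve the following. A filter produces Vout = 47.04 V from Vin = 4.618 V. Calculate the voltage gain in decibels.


Voltage gain in dB:
G = 20 * log10(Vout / Vin)
  = 20 * log10(47.04 / 4.618)
  = 20 * log10(10.186228)
  = 20 * 1.008013
  = 20.16 dB

20.16 dB


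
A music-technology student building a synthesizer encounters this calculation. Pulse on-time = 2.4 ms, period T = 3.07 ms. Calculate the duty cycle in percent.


Duty cycle as a percentage:
DC = (t_on / T) * 100
   = (2.4 / 3.07) * 100
   = 0.781759 * 100
   = 78.18 %

78.18 %


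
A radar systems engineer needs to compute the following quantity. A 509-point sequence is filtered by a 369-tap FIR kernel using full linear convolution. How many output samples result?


Linear convolution output length:
L = N + M - 1
  = 509 + 369 - 1
  = 877 samples

877


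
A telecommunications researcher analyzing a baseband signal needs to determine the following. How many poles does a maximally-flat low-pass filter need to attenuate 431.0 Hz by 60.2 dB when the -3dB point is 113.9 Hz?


Butterworth filter order formula:
n = log10(10^(A/10) - 1) / (2 * log10(f_stop/f_pass))
10^(60.2/10) - 1 = 1047127.5481
f_stop/f_pass = 431.0 / 113.9 = 3.784
n = 5.208 -> ceil = 6

6


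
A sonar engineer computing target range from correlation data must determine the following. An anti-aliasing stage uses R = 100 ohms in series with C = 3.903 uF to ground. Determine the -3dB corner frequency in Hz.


Cutoff frequency of a first-order RC filter:
fc = 1 / (2 * pi * R * C)
C = 3.903 uF = 3.903e-06 F
fc = 1 / (2 * pi * 100 * 3.903e-06)
   = 1 / 0.0024523272253922
   = 407.775924 Hz

407.775924 Hz


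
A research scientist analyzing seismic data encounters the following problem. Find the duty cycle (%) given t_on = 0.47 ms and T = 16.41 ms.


Duty cycle as a percentage:
DC = (t_on / T) * 100
   = (0.47 / 16.41) * 100
   = 0.028641 * 100
   = 2.86 %

2.86 %


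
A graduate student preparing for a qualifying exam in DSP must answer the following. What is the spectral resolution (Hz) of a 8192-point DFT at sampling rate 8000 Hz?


DFT frequency resolution:
df = fs / N
   = 8000 / 8192
   = 0.9766 Hz

0.9766 Hz


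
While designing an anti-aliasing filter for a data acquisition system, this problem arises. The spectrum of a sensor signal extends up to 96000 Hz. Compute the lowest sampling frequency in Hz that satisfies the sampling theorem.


The Nyquist rate is twice the maximum frequency component.
fs_min = 2 * fmax
      = 2 * 96000
      = 192000 Hz

192000


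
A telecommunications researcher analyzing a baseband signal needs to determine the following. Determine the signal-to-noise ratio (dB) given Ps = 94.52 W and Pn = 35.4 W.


SNR in decibels:
SNR = 10 * log10(Ps / Pn)
    = 10 * log10(94.52 / 35.4)
    = 10 * log10(2.6701)
    = 10 * 0.4265
    = 4.27 dB

4.27 dB


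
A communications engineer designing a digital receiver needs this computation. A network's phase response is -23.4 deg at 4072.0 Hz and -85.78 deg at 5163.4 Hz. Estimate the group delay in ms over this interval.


Group delay from phase difference:
tau = -d(phi)/d(omega)
d(phi) = -62.38 deg = -1.088736 rad
d(omega) = 2*pi*(5163.4 - 4072.0) = 6857.4684 rad/s
tau = -(-1.088736) / 6857.4684
    = 0.1588 ms

0.1588 ms


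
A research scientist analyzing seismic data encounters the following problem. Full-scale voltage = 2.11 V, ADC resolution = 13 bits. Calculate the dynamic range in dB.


Dynamic range from full-scale to LSB:
V_min = V_max / 2^bits = 2.11 / 2^13
DR = 20 * log10(V_max / V_min)
   = 20 * log10(2^13)
   = 20 * 13 * log10(2)
   = 78.27 dB

78.27 dB
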